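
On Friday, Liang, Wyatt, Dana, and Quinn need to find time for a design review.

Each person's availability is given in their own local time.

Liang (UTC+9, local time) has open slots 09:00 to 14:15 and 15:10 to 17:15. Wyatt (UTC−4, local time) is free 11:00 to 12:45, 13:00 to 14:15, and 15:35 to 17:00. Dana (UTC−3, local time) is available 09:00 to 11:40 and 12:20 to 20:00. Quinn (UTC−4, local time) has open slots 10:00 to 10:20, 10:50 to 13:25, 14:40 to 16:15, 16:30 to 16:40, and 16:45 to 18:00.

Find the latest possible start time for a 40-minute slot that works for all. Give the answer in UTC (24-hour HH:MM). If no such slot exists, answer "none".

none

Liang → UTC: 00:00–05:15, 06:10–08:15.
Wyatt → UTC: 15:00–16:45, 17:00–18:15, 19:35–21:00.
Dana → UTC: 12:00–14:40, 15:20–23:00.
Quinn → UTC: 14:00–14:20, 14:50–17:25, 18:40–20:15, 20:30–20:40, 20:45–22:00.
Liang ∩ Wyatt: (none).
Liang ∩ Wyatt ∩ Dana: (none).
Liang ∩ Wyatt ∩ Dana ∩ Quinn: (none).
Windows ≥ 40 min: (none).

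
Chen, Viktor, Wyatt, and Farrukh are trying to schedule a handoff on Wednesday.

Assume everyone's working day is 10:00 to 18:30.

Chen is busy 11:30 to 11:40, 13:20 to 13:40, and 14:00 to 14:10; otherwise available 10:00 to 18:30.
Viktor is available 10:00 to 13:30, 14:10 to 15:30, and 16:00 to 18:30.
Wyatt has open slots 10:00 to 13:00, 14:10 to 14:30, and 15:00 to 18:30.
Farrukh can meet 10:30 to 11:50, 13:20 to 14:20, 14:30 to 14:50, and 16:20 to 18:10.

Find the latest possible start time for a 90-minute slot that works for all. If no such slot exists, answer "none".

Chen free within 10:00–18:30: 10:00–11:30, 11:40–13:20, 13:40–14:00, 14:10–18:30.
Chen ∩ Viktor: 10:00–11:30, 11:40–13:20, 14:10–15:30, 16:00–18:30.
Chen ∩ Viktor ∩ Wyatt: 10:00–11:30, 11:40–13:00, 14:10–14:30, 15:00–15:30, 16:00–18:30.
Chen ∩ Viktor ∩ Wyatt ∩ Farrukh: 10:30–11:30, 11:40–11:50, 14:10–14:20, 16:20–18:10.
Windows ≥ 90 min: 16:20–18:10.
Latest start in the last window 16:20–18:10 is 18:10 − 90 min = 16:40.

16:40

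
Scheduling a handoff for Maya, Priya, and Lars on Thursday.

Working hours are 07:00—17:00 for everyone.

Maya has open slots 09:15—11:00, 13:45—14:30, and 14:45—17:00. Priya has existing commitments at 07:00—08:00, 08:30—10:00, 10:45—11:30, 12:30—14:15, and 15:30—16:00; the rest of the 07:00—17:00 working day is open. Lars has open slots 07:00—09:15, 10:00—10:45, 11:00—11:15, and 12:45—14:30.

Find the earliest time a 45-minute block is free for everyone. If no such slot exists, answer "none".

10:00

Priya free within 07:00–17:00: 08:00–08:30, 10:00–10:45, 11:30–12:30, 14:15–15:30, 16:00–17:00.
Maya ∩ Priya: 10:00–10:45, 14:15–14:30, 14:45–15:30, 16:00–17:00.
Maya ∩ Priya ∩ Lars: 10:00–10:45, 14:15–14:30.
Windows ≥ 45 min: 10:00–10:45.
Earliest such window starts at 10:00.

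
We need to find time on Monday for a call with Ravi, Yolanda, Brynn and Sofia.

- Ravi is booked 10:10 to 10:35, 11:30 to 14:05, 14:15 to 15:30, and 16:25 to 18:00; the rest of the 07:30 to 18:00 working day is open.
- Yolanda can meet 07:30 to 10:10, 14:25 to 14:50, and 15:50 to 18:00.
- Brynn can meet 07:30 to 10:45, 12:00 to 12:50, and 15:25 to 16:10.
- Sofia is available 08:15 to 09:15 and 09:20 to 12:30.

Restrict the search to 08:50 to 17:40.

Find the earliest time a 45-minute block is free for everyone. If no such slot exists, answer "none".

Ravi free within 07:30–18:00: 07:30–10:10, 10:35–11:30, 14:05–14:15, 15:30–16:25.
Ravi ∩ Yolanda: 07:30–10:10, 15:50–16:25.
Ravi ∩ Yolanda ∩ Brynn: 07:30–10:10, 15:50–16:10.
Ravi ∩ Yolanda ∩ Brynn ∩ Sofia: 08:15–09:15, 09:20–10:10.
Restricted to 08:50–17:40: 08:50–09:15, 09:20–10:10.
Windows ≥ 45 min: 09:20–10:10.
Earliest such window starts at 09:20.

09:20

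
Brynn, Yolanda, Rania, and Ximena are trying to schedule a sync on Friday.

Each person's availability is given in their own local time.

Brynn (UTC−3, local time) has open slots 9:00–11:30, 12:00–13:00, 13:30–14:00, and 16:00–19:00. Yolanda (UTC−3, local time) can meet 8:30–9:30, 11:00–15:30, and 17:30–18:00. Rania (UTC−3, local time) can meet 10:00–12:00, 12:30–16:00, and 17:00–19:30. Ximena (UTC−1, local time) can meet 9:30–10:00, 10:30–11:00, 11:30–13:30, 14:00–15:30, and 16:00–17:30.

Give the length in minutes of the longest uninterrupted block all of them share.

Brynn → UTC: 12:00–14:30, 15:00–16:00, 16:30–17:00, 19:00–22:00.
Yolanda → UTC: 11:30–12:30, 14:00–18:30, 20:30–21:00.
Rania → UTC: 13:00–15:00, 15:30–19:00, 20:00–22:30.
Ximena → UTC: 10:30–11:00, 11:30–12:00, 12:30–14:30, 15:00–16:30, 17:00–18:30.
Brynn ∩ Yolanda: 12:00–12:30, 14:00–14:30, 15:00–16:00, 16:30–17:00, 20:30–21:00.
Brynn ∩ Yolanda ∩ Rania: 14:00–14:30, 15:30–16:00, 16:30–17:00, 20:30–21:00.
Brynn ∩ Yolanda ∩ Rania ∩ Ximena: 14:00–14:30, 15:30–16:00.
Common window lengths: 30, 30 min; longest is 30.

30 minutes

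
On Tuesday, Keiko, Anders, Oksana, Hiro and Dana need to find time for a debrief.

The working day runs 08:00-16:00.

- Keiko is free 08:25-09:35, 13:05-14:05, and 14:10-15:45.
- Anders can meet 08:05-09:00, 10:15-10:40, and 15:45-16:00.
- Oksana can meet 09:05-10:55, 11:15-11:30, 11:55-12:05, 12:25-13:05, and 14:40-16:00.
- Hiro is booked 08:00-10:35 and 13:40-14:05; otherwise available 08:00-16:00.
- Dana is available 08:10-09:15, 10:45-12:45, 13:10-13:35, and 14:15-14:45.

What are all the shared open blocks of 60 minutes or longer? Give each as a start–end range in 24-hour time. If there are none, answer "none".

none

Hiro free within 08:00–16:00: 10:35–13:40, 14:05–16:00.
Keiko ∩ Anders: 08:25–09:00.
Keiko ∩ Anders ∩ Oksana: (none).
Keiko ∩ Anders ∩ Oksana ∩ Hiro: (none).
Keiko ∩ Anders ∩ Oksana ∩ Hiro ∩ Dana: (none).
Windows ≥ 60 min: (none).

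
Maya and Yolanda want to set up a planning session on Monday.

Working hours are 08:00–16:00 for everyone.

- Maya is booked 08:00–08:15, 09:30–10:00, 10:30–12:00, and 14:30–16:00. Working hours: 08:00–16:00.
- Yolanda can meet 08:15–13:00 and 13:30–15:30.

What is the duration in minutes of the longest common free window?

75 minutes

Maya free within 08:00–16:00: 08:15–09:30, 10:00–10:30, 12:00–14:30.
Maya ∩ Yolanda: 08:15–09:30, 10:00–10:30, 12:00–13:00, 13:30–14:30.
Common window lengths: 75, 30, 60, 60 min; longest is 75.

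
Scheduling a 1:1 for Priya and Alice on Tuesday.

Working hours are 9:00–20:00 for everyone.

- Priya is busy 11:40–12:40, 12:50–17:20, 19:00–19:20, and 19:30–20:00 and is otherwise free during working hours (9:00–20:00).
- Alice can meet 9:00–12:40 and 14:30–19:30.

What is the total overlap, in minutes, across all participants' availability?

270 minutes

Priya free within 09:00–20:00: 09:00–11:40, 12:40–12:50, 17:20–19:00, 19:20–19:30.
Priya ∩ Alice: 09:00–11:40, 17:20–19:00, 19:20–19:30.
Total common minutes: 160 + 100 + 10 = 270.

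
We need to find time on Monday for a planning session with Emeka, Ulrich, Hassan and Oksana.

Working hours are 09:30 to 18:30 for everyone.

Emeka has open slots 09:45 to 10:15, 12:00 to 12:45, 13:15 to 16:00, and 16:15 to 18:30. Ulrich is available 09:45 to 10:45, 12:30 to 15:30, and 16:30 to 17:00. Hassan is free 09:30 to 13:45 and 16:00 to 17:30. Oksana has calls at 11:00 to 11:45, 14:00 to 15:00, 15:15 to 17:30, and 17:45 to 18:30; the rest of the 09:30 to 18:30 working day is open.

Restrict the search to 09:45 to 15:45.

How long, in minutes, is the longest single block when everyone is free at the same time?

30 minutes

Oksana free within 09:30–18:30: 09:30–11:00, 11:45–14:00, 15:00–15:15, 17:30–17:45.
Emeka ∩ Ulrich: 09:45–10:15, 12:30–12:45, 13:15–15:30, 16:30–17:00.
Emeka ∩ Ulrich ∩ Hassan: 09:45–10:15, 12:30–12:45, 13:15–13:45, 16:30–17:00.
Emeka ∩ Ulrich ∩ Hassan ∩ Oksana: 09:45–10:15, 12:30–12:45, 13:15–13:45.
Restricted to 09:45–15:45: 09:45–10:15, 12:30–12:45, 13:15–13:45.
Common window lengths: 30, 15, 30 min; longest is 30.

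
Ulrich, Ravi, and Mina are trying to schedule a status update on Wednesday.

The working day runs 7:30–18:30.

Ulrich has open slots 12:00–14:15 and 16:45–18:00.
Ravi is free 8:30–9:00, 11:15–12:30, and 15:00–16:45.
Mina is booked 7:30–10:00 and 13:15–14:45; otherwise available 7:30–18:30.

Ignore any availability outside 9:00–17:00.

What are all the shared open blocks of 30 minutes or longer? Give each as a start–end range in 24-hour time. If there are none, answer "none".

12:00–12:30

Mina free within 07:30–18:30: 10:00–13:15, 14:45–18:30.
Ulrich ∩ Ravi: 12:00–12:30.
Ulrich ∩ Ravi ∩ Mina: 12:00–12:30.
Restricted to 09:00–17:00: 12:00–12:30.
Windows ≥ 30 min: 12:00–12:30.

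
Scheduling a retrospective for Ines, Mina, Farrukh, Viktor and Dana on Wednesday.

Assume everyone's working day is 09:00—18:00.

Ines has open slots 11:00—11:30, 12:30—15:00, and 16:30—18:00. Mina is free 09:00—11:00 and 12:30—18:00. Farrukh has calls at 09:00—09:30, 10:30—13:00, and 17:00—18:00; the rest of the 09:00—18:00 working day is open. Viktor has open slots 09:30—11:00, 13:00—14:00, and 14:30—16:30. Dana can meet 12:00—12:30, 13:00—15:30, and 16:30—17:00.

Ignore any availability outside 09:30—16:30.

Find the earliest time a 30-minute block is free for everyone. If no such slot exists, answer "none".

Farrukh free within 09:00–18:00: 09:30–10:30, 13:00–17:00.
Ines ∩ Mina: 12:30–15:00, 16:30–18:00.
Ines ∩ Mina ∩ Farrukh: 13:00–15:00, 16:30–17:00.
Ines ∩ Mina ∩ Farrukh ∩ Viktor: 13:00–14:00, 14:30–15:00.
Ines ∩ Mina ∩ Farrukh ∩ Viktor ∩ Dana: 13:00–14:00, 14:30–15:00.
Restricted to 09:30–16:30: 13:00–14:00, 14:30–15:00.
Windows ≥ 30 min: 13:00–14:00, 14:30–15:00.
Earliest such window starts at 13:00.

13:00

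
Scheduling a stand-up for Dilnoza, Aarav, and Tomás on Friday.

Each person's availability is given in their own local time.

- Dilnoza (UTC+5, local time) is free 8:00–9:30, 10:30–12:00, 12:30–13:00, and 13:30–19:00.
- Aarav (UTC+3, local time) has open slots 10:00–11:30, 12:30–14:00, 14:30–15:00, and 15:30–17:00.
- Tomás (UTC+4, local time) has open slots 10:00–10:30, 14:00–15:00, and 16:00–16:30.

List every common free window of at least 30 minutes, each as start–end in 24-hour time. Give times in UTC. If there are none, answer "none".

Dilnoza → UTC: 03:00–04:30, 05:30–07:00, 07:30–08:00, 08:30–14:00.
Aarav → UTC: 07:00–08:30, 09:30–11:00, 11:30–12:00, 12:30–14:00.
Tomás → UTC: 06:00–06:30, 10:00–11:00, 12:00–12:30.
Dilnoza ∩ Aarav: 07:30–08:00, 09:30–11:00, 11:30–12:00, 12:30–14:00.
Dilnoza ∩ Aarav ∩ Tomás: 10:00–11:00.
Windows ≥ 30 min: 10:00–11:00.

10:00–11:00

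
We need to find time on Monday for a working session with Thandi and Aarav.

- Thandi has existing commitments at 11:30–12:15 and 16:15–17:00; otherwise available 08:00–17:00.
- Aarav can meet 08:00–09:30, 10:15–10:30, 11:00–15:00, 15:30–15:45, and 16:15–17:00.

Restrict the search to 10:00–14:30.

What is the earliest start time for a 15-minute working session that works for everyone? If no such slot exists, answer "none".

10:15

Thandi free within 08:00–17:00: 08:00–11:30, 12:15–16:15.
Thandi ∩ Aarav: 08:00–09:30, 10:15–10:30, 11:00–11:30, 12:15–15:00, 15:30–15:45.
Restricted to 10:00–14:30: 10:15–10:30, 11:00–11:30, 12:15–14:30.
Windows ≥ 15 min: 10:15–10:30, 11:00–11:30, 12:15–14:30.
Earliest such window starts at 10:15.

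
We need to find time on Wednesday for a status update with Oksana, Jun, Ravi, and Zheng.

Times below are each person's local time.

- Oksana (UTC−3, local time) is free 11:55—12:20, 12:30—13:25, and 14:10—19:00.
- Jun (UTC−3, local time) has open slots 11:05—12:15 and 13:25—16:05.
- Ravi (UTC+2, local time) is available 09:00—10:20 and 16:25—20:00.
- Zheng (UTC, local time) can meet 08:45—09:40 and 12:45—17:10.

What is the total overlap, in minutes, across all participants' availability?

Oksana → UTC: 14:55–15:20, 15:30–16:25, 17:10–22:00.
Jun → UTC: 14:05–15:15, 16:25–19:05.
Ravi → UTC: 07:00–08:20, 14:25–18:00.
Zheng → UTC: 08:45–09:40, 12:45–17:10.
Oksana ∩ Jun: 14:55–15:15, 17:10–19:05.
Oksana ∩ Jun ∩ Ravi: 14:55–15:15, 17:10–18:00.
Oksana ∩ Jun ∩ Ravi ∩ Zheng: 14:55–15:15.
Total common minutes: 20.

20 minutes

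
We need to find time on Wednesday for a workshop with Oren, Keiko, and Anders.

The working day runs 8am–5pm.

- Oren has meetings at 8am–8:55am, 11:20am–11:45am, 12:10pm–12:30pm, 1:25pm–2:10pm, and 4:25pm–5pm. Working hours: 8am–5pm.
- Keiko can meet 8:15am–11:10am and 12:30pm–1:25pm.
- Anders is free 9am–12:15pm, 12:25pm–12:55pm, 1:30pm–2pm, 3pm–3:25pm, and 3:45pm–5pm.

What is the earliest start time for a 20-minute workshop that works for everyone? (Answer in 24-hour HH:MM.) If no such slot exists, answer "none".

Oren free within 08:00–17:00: 08:55–11:20, 11:45–12:10, 12:30–13:25, 14:10–16:25.
Oren ∩ Keiko: 08:55–11:10, 12:30–13:25.
Oren ∩ Keiko ∩ Anders: 09:00–11:10, 12:30–12:55.
Windows ≥ 20 min: 09:00–11:10, 12:30–12:55.
Earliest such window starts at 09:00.

09:00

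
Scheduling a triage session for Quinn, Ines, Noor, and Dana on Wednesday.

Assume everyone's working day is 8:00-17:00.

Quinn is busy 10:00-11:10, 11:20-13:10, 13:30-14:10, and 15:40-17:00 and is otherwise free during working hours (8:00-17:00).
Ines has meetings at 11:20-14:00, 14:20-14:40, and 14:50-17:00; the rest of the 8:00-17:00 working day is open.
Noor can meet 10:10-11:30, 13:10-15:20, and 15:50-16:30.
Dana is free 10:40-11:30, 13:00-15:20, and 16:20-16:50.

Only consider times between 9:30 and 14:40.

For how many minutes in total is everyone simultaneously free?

20 minutes

Quinn free within 08:00–17:00: 08:00–10:00, 11:10–11:20, 13:10–13:30, 14:10–15:40.
Ines free within 08:00–17:00: 08:00–11:20, 14:00–14:20, 14:40–14:50.
Quinn ∩ Ines: 08:00–10:00, 11:10–11:20, 14:10–14:20, 14:40–14:50.
Quinn ∩ Ines ∩ Noor: 11:10–11:20, 14:10–14:20, 14:40–14:50.
Quinn ∩ Ines ∩ Noor ∩ Dana: 11:10–11:20, 14:10–14:20, 14:40–14:50.
Restricted to 09:30–14:40: 11:10–11:20, 14:10–14:20.
Total common minutes: 10 + 10 = 20.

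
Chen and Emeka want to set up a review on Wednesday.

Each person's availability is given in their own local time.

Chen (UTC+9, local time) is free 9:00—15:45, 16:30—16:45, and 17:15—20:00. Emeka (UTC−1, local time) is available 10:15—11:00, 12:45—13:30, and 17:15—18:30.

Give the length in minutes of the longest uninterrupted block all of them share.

0 minutes

Chen → UTC: 00:00–06:45, 07:30–07:45, 08:15–11:00.
Emeka → UTC: 11:15–12:00, 13:45–14:30, 18:15–19:30.
Chen ∩ Emeka: (none).
No common window.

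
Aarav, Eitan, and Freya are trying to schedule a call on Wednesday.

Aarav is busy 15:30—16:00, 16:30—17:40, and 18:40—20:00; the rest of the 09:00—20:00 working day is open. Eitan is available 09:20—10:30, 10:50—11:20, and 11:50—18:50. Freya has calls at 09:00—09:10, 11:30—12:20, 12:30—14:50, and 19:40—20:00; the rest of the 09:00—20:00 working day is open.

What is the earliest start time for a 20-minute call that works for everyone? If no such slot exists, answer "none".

09:20

Aarav free within 09:00–20:00: 09:00–15:30, 16:00–16:30, 17:40–18:40.
Freya free within 09:00–20:00: 09:10–11:30, 12:20–12:30, 14:50–19:40.
Aarav ∩ Eitan: 09:20–10:30, 10:50–11:20, 11:50–15:30, 16:00–16:30, 17:40–18:40.
Aarav ∩ Eitan ∩ Freya: 09:20–10:30, 10:50–11:20, 12:20–12:30, 14:50–15:30, 16:00–16:30, 17:40–18:40.
Windows ≥ 20 min: 09:20–10:30, 10:50–11:20, 14:50–15:30, 16:00–16:30, 17:40–18:40.
Earliest such window starts at 09:20.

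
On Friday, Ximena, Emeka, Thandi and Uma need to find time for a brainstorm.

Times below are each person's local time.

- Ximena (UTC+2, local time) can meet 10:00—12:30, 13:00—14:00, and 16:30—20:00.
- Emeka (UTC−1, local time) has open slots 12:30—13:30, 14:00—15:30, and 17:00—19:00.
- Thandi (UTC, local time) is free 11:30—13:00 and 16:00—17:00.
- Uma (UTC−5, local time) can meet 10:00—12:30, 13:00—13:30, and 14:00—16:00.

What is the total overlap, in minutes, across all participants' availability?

Ximena → UTC: 08:00–10:30, 11:00–12:00, 14:30–18:00.
Emeka → UTC: 13:30–14:30, 15:00–16:30, 18:00–20:00.
Thandi → UTC: 11:30–13:00, 16:00–17:00.
Uma → UTC: 15:00–17:30, 18:00–18:30, 19:00–21:00.
Ximena ∩ Emeka: 15:00–16:30.
Ximena ∩ Emeka ∩ Thandi: 16:00–16:30.
Ximena ∩ Emeka ∩ Thandi ∩ Uma: 16:00–16:30.
Total common minutes: 30.

30 minutes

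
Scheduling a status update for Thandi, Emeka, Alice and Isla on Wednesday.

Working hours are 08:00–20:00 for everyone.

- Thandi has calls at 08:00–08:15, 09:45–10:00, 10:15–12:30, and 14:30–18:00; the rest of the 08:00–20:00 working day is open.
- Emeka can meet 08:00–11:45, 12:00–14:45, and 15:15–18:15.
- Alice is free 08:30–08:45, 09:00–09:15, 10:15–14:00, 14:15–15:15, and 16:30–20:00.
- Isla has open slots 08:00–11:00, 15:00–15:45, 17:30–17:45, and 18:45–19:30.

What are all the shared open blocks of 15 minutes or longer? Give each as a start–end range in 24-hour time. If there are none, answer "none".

Thandi free within 08:00–20:00: 08:15–09:45, 10:00–10:15, 12:30–14:30, 18:00–20:00.
Thandi ∩ Emeka: 08:15–09:45, 10:00–10:15, 12:30–14:30, 18:00–18:15.
Thandi ∩ Emeka ∩ Alice: 08:30–08:45, 09:00–09:15, 12:30–14:00, 14:15–14:30, 18:00–18:15.
Thandi ∩ Emeka ∩ Alice ∩ Isla: 08:30–08:45, 09:00–09:15.
Windows ≥ 15 min: 08:30–08:45, 09:00–09:15.

08:30–08:45, 09:00–09:15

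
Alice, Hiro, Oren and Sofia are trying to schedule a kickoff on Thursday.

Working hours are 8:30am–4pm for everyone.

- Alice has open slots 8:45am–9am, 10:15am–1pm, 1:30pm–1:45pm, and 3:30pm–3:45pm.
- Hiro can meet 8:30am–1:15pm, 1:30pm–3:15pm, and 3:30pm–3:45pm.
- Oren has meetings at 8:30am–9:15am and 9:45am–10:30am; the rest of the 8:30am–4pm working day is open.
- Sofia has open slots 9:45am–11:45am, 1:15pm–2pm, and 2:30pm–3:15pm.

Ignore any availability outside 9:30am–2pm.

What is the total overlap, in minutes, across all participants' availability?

90 minutes

Oren free within 08:30–16:00: 09:15–09:45, 10:30–16:00.
Alice ∩ Hiro: 08:45–09:00, 10:15–13:00, 13:30–13:45, 15:30–15:45.
Alice ∩ Hiro ∩ Oren: 10:30–13:00, 13:30–13:45, 15:30–15:45.
Alice ∩ Hiro ∩ Oren ∩ Sofia: 10:30–11:45, 13:30–13:45.
Restricted to 09:30–14:00: 10:30–11:45, 13:30–13:45.
Total common minutes: 75 + 15 = 90.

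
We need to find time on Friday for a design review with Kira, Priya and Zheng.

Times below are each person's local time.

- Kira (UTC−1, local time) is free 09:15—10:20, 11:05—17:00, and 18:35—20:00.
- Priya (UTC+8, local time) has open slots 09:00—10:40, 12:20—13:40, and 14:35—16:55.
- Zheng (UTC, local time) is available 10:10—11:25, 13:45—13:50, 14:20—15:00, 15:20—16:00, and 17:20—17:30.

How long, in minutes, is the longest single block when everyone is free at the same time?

Kira → UTC: 10:15–11:20, 12:05–18:00, 19:35–21:00.
Priya → UTC: 01:00–02:40, 04:20–05:40, 06:35–08:55.
Zheng → UTC: 10:10–11:25, 13:45–13:50, 14:20–15:00, 15:20–16:00, 17:20–17:30.
Kira ∩ Priya: (none).
Kira ∩ Priya ∩ Zheng: (none).
No common window.

0 minutes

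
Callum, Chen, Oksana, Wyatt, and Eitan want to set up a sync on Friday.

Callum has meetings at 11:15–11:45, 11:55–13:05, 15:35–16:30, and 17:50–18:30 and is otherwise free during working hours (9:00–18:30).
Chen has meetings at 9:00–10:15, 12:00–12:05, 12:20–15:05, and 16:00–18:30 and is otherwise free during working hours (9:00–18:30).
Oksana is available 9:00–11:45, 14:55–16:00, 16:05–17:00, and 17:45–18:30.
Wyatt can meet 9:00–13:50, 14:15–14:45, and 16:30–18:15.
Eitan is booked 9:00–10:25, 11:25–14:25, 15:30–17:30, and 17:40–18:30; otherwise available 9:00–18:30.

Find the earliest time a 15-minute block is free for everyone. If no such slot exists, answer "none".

Callum free within 09:00–18:30: 09:00–11:15, 11:45–11:55, 13:05–15:35, 16:30–17:50.
Chen free within 09:00–18:30: 10:15–12:00, 12:05–12:20, 15:05–16:00.
Eitan free within 09:00–18:30: 10:25–11:25, 14:25–15:30, 17:30–17:40.
Callum ∩ Chen: 10:15–11:15, 11:45–11:55, 15:05–15:35.
Callum ∩ Chen ∩ Oksana: 10:15–11:15, 15:05–15:35.
Callum ∩ Chen ∩ Oksana ∩ Wyatt: 10:15–11:15.
Callum ∩ Chen ∩ Oksana ∩ Wyatt ∩ Eitan: 10:25–11:15.
Windows ≥ 15 min: 10:25–11:15.
Earliest such window starts at 10:25.

10:25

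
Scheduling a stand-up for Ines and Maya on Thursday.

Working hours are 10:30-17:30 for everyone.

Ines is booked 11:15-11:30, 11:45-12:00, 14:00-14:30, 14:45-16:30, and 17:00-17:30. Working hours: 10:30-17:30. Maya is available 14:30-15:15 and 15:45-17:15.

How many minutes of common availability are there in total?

Ines free within 10:30–17:30: 10:30–11:15, 11:30–11:45, 12:00–14:00, 14:30–14:45, 16:30–17:00.
Ines ∩ Maya: 14:30–14:45, 16:30–17:00.
Total common minutes: 15 + 30 = 45.

45 minutes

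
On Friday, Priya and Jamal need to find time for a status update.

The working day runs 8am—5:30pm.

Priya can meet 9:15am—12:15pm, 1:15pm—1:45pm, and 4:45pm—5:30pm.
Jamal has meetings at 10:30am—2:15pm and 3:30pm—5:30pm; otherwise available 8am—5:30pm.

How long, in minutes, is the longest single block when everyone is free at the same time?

Jamal free within 08:00–17:30: 08:00–10:30, 14:15–15:30.
Priya ∩ Jamal: 09:15–10:30.
Single common window of 75 minutes.

75 minutes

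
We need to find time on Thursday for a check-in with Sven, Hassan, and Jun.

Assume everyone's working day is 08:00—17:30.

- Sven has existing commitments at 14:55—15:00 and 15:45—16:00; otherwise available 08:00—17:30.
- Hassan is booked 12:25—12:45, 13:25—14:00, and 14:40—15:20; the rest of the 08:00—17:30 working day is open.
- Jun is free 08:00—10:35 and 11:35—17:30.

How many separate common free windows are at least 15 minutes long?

Sven free within 08:00–17:30: 08:00–14:55, 15:00–15:45, 16:00–17:30.
Hassan free within 08:00–17:30: 08:00–12:25, 12:45–13:25, 14:00–14:40, 15:20–17:30.
Sven ∩ Hassan: 08:00–12:25, 12:45–13:25, 14:00–14:40, 15:20–15:45, 16:00–17:30.
Sven ∩ Hassan ∩ Jun: 08:00–10:35, 11:35–12:25, 12:45–13:25, 14:00–14:40, 15:20–15:45, 16:00–17:30.
Windows ≥ 15 min: 08:00–10:35, 11:35–12:25, 12:45–13:25, 14:00–14:40, 15:20–15:45, 16:00–17:30.
That's 6 windows.

6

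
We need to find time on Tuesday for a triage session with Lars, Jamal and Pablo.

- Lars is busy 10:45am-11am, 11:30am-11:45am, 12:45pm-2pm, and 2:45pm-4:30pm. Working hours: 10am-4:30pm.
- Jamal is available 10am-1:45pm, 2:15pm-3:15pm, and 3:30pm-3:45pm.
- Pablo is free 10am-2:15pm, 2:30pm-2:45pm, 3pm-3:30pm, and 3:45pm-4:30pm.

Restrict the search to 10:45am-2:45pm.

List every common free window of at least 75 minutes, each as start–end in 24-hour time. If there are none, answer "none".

none

Lars free within 10:00–16:30: 10:00–10:45, 11:00–11:30, 11:45–12:45, 14:00–14:45.
Lars ∩ Jamal: 10:00–10:45, 11:00–11:30, 11:45–12:45, 14:15–14:45.
Lars ∩ Jamal ∩ Pablo: 10:00–10:45, 11:00–11:30, 11:45–12:45, 14:30–14:45.
Restricted to 10:45–14:45: 11:00–11:30, 11:45–12:45, 14:30–14:45.
Windows ≥ 75 min: (none).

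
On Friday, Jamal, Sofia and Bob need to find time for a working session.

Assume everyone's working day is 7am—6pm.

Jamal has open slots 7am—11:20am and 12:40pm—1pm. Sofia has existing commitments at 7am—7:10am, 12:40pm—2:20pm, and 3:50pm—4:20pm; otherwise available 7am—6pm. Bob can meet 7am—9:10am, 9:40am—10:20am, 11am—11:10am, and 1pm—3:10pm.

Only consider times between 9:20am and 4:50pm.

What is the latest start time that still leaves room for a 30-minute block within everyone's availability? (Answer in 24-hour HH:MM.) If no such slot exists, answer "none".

09:50

Sofia free within 07:00–18:00: 07:10–12:40, 14:20–15:50, 16:20–18:00.
Jamal ∩ Sofia: 07:10–11:20.
Jamal ∩ Sofia ∩ Bob: 07:10–09:10, 09:40–10:20, 11:00–11:10.
Restricted to 09:20–16:50: 09:40–10:20, 11:00–11:10.
Windows ≥ 30 min: 09:40–10:20.
Latest start in the last window 09:40–10:20 is 10:20 − 30 min = 09:50.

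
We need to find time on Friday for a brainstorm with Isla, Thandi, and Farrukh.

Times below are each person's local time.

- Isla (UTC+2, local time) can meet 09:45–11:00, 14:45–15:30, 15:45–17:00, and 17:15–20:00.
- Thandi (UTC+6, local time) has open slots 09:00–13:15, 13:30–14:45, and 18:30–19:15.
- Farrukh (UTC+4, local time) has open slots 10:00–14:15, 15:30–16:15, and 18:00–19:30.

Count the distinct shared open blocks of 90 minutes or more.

0

Isla → UTC: 07:45–09:00, 12:45–13:30, 13:45–15:00, 15:15–18:00.
Thandi → UTC: 03:00–07:15, 07:30–08:45, 12:30–13:15.
Farrukh → UTC: 06:00–10:15, 11:30–12:15, 14:00–15:30.
Isla ∩ Thandi: 07:45–08:45, 12:45–13:15.
Isla ∩ Thandi ∩ Farrukh: 07:45–08:45.
Windows ≥ 90 min: (none).
That's 0 windows.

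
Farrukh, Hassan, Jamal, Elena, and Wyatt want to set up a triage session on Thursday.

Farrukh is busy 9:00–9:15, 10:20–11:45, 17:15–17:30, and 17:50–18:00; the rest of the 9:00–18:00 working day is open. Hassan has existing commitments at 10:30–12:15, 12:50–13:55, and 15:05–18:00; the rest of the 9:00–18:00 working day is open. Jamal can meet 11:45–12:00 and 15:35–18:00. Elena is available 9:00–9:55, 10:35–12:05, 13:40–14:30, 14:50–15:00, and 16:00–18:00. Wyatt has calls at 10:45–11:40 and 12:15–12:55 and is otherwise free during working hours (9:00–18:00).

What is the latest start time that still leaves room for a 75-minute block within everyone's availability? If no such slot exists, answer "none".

Farrukh free within 09:00–18:00: 09:15–10:20, 11:45–17:15, 17:30–17:50.
Hassan free within 09:00–18:00: 09:00–10:30, 12:15–12:50, 13:55–15:05.
Wyatt free within 09:00–18:00: 09:00–10:45, 11:40–12:15, 12:55–18:00.
Farrukh ∩ Hassan: 09:15–10:20, 12:15–12:50, 13:55–15:05.
Farrukh ∩ Hassan ∩ Jamal: (none).
Farrukh ∩ Hassan ∩ Jamal ∩ Elena: (none).
Farrukh ∩ Hassan ∩ Jamal ∩ Elena ∩ Wyatt: (none).
Windows ≥ 75 min: (none).

none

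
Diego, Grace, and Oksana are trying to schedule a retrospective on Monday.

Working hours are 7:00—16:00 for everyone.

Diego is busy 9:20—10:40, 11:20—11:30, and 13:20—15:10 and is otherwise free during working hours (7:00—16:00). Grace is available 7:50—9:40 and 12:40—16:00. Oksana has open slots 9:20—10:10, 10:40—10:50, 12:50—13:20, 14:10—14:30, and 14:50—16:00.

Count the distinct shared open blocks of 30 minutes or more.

2

Diego free within 07:00–16:00: 07:00–09:20, 10:40–11:20, 11:30–13:20, 15:10–16:00.
Diego ∩ Grace: 07:50–09:20, 12:40–13:20, 15:10–16:00.
Diego ∩ Grace ∩ Oksana: 12:50–13:20, 15:10–16:00.
Windows ≥ 30 min: 12:50–13:20, 15:10–16:00.
That's 2 windows.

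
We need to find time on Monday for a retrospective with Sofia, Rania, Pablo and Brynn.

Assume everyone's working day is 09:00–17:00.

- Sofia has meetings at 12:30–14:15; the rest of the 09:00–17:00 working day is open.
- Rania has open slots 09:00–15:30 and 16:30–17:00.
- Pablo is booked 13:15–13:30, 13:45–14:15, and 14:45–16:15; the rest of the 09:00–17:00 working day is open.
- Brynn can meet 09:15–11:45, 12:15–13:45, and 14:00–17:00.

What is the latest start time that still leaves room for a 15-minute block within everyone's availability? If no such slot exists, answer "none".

Sofia free within 09:00–17:00: 09:00–12:30, 14:15–17:00.
Pablo free within 09:00–17:00: 09:00–13:15, 13:30–13:45, 14:15–14:45, 16:15–17:00.
Sofia ∩ Rania: 09:00–12:30, 14:15–15:30, 16:30–17:00.
Sofia ∩ Rania ∩ Pablo: 09:00–12:30, 14:15–14:45, 16:30–17:00.
Sofia ∩ Rania ∩ Pablo ∩ Brynn: 09:15–11:45, 12:15–12:30, 14:15–14:45, 16:30–17:00.
Windows ≥ 15 min: 09:15–11:45, 12:15–12:30, 14:15–14:45, 16:30–17:00.
Latest start in the last window 16:30–17:00 is 17:00 − 15 min = 16:45.

16:45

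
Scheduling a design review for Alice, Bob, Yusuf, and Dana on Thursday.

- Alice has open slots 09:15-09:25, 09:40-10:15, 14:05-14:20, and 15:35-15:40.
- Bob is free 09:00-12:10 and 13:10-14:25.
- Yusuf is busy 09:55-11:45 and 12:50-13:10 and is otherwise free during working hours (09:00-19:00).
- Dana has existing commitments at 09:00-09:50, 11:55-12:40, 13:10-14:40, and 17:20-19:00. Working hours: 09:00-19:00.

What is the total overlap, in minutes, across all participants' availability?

Yusuf free within 09:00–19:00: 09:00–09:55, 11:45–12:50, 13:10–19:00.
Dana free within 09:00–19:00: 09:50–11:55, 12:40–13:10, 14:40–17:20.
Alice ∩ Bob: 09:15–09:25, 09:40–10:15, 14:05–14:20.
Alice ∩ Bob ∩ Yusuf: 09:15–09:25, 09:40–09:55, 14:05–14:20.
Alice ∩ Bob ∩ Yusuf ∩ Dana: 09:50–09:55.
Total common minutes: 5.

5 minutes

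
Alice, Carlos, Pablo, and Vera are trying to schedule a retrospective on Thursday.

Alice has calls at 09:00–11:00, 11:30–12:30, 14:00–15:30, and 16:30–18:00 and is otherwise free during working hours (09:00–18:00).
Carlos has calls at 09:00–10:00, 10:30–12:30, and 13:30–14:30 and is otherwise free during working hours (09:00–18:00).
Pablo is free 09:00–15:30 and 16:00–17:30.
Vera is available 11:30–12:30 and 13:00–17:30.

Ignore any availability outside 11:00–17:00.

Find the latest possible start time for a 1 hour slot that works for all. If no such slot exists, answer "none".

none

Alice free within 09:00–18:00: 11:00–11:30, 12:30–14:00, 15:30–16:30.
Carlos free within 09:00–18:00: 10:00–10:30, 12:30–13:30, 14:30–18:00.
Alice ∩ Carlos: 12:30–13:30, 15:30–16:30.
Alice ∩ Carlos ∩ Pablo: 12:30–13:30, 16:00–16:30.
Alice ∩ Carlos ∩ Pablo ∩ Vera: 13:00–13:30, 16:00–16:30.
Restricted to 11:00–17:00: 13:00–13:30, 16:00–16:30.
Windows ≥ 60 min: (none).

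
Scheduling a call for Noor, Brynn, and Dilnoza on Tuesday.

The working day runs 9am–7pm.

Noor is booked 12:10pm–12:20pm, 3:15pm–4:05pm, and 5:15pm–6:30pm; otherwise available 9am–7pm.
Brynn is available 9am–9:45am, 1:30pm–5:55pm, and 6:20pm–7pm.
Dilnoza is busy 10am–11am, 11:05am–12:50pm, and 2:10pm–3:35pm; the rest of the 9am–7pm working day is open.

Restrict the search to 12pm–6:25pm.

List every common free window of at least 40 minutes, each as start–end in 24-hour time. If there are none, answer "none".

13:30–14:10, 16:05–17:15

Noor free within 09:00–19:00: 09:00–12:10, 12:20–15:15, 16:05–17:15, 18:30–19:00.
Dilnoza free within 09:00–19:00: 09:00–10:00, 11:00–11:05, 12:50–14:10, 15:35–19:00.
Noor ∩ Brynn: 09:00–09:45, 13:30–15:15, 16:05–17:15, 18:30–19:00.
Noor ∩ Brynn ∩ Dilnoza: 09:00–09:45, 13:30–14:10, 16:05–17:15, 18:30–19:00.
Restricted to 12:00–18:25: 13:30–14:10, 16:05–17:15.
Windows ≥ 40 min: 13:30–14:10, 16:05–17:15.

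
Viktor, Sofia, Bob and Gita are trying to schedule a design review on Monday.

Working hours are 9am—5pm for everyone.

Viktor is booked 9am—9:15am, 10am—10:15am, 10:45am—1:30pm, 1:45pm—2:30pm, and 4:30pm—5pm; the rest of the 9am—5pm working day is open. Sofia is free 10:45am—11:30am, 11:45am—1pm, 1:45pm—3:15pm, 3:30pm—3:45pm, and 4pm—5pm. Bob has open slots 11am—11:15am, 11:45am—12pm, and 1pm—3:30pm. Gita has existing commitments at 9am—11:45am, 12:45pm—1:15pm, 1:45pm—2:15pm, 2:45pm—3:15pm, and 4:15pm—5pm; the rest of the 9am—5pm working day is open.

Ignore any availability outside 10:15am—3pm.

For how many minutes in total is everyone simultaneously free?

Viktor free within 09:00–17:00: 09:15–10:00, 10:15–10:45, 13:30–13:45, 14:30–16:30.
Gita free within 09:00–17:00: 11:45–12:45, 13:15–13:45, 14:15–14:45, 15:15–16:15.
Viktor ∩ Sofia: 14:30–15:15, 15:30–15:45, 16:00–16:30.
Viktor ∩ Sofia ∩ Bob: 14:30–15:15.
Viktor ∩ Sofia ∩ Bob ∩ Gita: 14:30–14:45.
Restricted to 10:15–15:00: 14:30–14:45.
Total common minutes: 15.

15 minutes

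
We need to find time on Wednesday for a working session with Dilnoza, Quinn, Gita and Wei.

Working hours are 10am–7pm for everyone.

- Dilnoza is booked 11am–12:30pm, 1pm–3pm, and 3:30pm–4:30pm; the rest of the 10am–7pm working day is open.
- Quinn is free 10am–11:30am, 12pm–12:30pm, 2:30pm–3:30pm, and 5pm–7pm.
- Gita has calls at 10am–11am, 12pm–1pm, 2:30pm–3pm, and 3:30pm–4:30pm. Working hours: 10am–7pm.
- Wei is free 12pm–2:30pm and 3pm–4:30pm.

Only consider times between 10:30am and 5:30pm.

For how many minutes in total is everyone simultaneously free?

30 minutes

Dilnoza free within 10:00–19:00: 10:00–11:00, 12:30–13:00, 15:00–15:30, 16:30–19:00.
Gita free within 10:00–19:00: 11:00–12:00, 13:00–14:30, 15:00–15:30, 16:30–19:00.
Dilnoza ∩ Quinn: 10:00–11:00, 15:00–15:30, 17:00–19:00.
Dilnoza ∩ Quinn ∩ Gita: 15:00–15:30, 17:00–19:00.
Dilnoza ∩ Quinn ∩ Gita ∩ Wei: 15:00–15:30.
Restricted to 10:30–17:30: 15:00–15:30.
Total common minutes: 30.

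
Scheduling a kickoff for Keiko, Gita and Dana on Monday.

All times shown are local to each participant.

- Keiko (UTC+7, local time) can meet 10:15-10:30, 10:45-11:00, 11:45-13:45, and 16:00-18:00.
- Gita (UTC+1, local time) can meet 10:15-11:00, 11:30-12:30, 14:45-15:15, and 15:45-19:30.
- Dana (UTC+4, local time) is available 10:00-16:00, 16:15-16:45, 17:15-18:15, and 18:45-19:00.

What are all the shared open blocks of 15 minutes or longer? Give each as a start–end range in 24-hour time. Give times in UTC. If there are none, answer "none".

Keiko → UTC: 03:15–03:30, 03:45–04:00, 04:45–06:45, 09:00–11:00.
Gita → UTC: 09:15–10:00, 10:30–11:30, 13:45–14:15, 14:45–18:30.
Dana → UTC: 06:00–12:00, 12:15–12:45, 13:15–14:15, 14:45–15:00.
Keiko ∩ Gita: 09:15–10:00, 10:30–11:00.
Keiko ∩ Gita ∩ Dana: 09:15–10:00, 10:30–11:00.
Windows ≥ 15 min: 09:15–10:00, 10:30–11:00.

09:15–10:00, 10:30–11:00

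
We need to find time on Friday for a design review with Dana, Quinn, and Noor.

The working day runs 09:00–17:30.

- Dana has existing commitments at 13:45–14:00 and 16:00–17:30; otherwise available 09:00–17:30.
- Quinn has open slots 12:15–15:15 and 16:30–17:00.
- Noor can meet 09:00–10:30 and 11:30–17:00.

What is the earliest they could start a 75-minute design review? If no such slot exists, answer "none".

12:15

Dana free within 09:00–17:30: 09:00–13:45, 14:00–16:00.
Dana ∩ Quinn: 12:15–13:45, 14:00–15:15.
Dana ∩ Quinn ∩ Noor: 12:15–13:45, 14:00–15:15.
Windows ≥ 75 min: 12:15–13:45, 14:00–15:15.
Earliest such window starts at 12:15.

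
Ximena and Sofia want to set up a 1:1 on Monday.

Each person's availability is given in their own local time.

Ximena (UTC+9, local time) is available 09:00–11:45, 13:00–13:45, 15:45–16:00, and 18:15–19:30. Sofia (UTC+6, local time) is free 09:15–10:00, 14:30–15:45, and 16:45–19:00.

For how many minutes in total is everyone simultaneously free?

Ximena → UTC: 00:00–02:45, 04:00–04:45, 06:45–07:00, 09:15–10:30.
Sofia → UTC: 03:15–04:00, 08:30–09:45, 10:45–13:00.
Ximena ∩ Sofia: 09:15–09:45.
Total common minutes: 30.

30 minutes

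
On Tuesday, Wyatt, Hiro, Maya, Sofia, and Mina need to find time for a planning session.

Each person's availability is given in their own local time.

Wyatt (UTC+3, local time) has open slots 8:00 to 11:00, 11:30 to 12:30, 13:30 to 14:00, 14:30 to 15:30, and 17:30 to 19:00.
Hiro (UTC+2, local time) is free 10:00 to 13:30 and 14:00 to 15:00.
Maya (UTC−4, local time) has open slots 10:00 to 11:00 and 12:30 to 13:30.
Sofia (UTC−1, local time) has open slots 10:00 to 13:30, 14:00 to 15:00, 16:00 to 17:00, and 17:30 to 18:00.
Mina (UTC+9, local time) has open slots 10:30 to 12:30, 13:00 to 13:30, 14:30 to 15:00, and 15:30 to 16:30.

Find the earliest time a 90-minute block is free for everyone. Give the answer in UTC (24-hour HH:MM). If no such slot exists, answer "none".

none

Wyatt → UTC: 05:00–08:00, 08:30–09:30, 10:30–11:00, 11:30–12:30, 14:30–16:00.
Hiro → UTC: 08:00–11:30, 12:00–13:00.
Maya → UTC: 14:00–15:00, 16:30–17:30.
Sofia → UTC: 11:00–14:30, 15:00–16:00, 17:00–18:00, 18:30–19:00.
Mina → UTC: 01:30–03:30, 04:00–04:30, 05:30–06:00, 06:30–07:30.
Wyatt ∩ Hiro: 08:30–09:30, 10:30–11:00, 12:00–12:30.
Wyatt ∩ Hiro ∩ Maya: (none).
Wyatt ∩ Hiro ∩ Maya ∩ Sofia: (none).
Wyatt ∩ Hiro ∩ Maya ∩ Sofia ∩ Mina: (none).
Windows ≥ 90 min: (none).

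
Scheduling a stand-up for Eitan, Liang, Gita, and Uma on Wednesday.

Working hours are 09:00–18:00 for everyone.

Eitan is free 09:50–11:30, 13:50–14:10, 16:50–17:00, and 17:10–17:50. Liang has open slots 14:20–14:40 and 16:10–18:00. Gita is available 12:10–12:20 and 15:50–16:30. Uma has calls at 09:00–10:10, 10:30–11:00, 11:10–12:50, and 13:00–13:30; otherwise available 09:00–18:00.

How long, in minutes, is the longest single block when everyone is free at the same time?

Uma free within 09:00–18:00: 10:10–10:30, 11:00–11:10, 12:50–13:00, 13:30–18:00.
Eitan ∩ Liang: 16:50–17:00, 17:10–17:50.
Eitan ∩ Liang ∩ Gita: (none).
Eitan ∩ Liang ∩ Gita ∩ Uma: (none).
No common window.

0 minutes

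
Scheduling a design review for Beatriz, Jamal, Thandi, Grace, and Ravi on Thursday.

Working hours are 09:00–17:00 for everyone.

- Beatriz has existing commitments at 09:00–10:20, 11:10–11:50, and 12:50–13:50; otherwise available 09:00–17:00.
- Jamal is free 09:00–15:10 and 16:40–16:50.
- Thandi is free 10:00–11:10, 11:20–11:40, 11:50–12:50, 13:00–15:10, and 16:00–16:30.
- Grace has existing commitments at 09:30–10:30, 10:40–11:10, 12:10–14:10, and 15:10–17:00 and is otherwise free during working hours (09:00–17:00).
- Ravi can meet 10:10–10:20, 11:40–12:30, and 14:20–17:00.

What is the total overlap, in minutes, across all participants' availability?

Beatriz free within 09:00–17:00: 10:20–11:10, 11:50–12:50, 13:50–17:00.
Grace free within 09:00–17:00: 09:00–09:30, 10:30–10:40, 11:10–12:10, 14:10–15:10.
Beatriz ∩ Jamal: 10:20–11:10, 11:50–12:50, 13:50–15:10, 16:40–16:50.
Beatriz ∩ Jamal ∩ Thandi: 10:20–11:10, 11:50–12:50, 13:50–15:10.
Beatriz ∩ Jamal ∩ Thandi ∩ Grace: 10:30–10:40, 11:50–12:10, 14:10–15:10.
Beatriz ∩ Jamal ∩ Thandi ∩ Grace ∩ Ravi: 11:50–12:10, 14:20–15:10.
Total common minutes: 20 + 50 = 70.

70 minutes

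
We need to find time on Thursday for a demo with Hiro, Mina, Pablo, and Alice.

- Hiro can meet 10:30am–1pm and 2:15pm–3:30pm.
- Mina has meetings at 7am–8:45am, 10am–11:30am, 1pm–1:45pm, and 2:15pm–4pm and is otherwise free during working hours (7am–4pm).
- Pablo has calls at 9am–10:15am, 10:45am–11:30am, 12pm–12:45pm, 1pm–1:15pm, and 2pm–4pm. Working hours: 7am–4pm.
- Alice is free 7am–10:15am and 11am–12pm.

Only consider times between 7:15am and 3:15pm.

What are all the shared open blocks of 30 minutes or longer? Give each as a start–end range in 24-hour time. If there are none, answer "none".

Mina free within 07:00–16:00: 08:45–10:00, 11:30–13:00, 13:45–14:15.
Pablo free within 07:00–16:00: 07:00–09:00, 10:15–10:45, 11:30–12:00, 12:45–13:00, 13:15–14:00.
Hiro ∩ Mina: 11:30–13:00.
Hiro ∩ Mina ∩ Pablo: 11:30–12:00, 12:45–13:00.
Hiro ∩ Mina ∩ Pablo ∩ Alice: 11:30–12:00.
Restricted to 07:15–15:15: 11:30–12:00.
Windows ≥ 30 min: 11:30–12:00.

11:30–12:00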